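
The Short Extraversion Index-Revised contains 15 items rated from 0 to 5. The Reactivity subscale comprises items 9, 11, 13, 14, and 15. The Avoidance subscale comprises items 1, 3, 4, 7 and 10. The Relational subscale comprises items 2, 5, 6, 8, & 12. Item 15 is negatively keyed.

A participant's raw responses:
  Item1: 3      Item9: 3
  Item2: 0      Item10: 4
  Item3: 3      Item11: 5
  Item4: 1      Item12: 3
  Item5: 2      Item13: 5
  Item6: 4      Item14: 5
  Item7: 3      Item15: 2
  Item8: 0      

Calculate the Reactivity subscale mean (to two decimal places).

4.20

Reactivity items: 9, 11, 13, 14, 15.
Of these, item 15 is negatively keyed; reversed = (0+5) − raw = 5 − raw.
  item 9: 3
  item 11: 5
  item 13: 5
  item 14: 5
  item 15: 5 − 2 = 3
Sum = 3 + 5 + 5 + 5 + 3 = 21
Mean = 21 / 5 = 4.20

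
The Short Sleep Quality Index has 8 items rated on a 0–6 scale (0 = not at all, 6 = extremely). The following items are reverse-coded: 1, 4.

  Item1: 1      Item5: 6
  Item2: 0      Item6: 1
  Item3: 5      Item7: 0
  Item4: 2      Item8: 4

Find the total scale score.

25

Reverse-coded items use 6 − raw:
  item 1: 6 − 1 = 5
  item 4: 6 − 2 = 4
Scored responses: 5, 0, 5, 4, 6, 1, 0, 4
Total = 5 + 0 + 5 + 4 + 6 + 1 + 0 + 4 = 25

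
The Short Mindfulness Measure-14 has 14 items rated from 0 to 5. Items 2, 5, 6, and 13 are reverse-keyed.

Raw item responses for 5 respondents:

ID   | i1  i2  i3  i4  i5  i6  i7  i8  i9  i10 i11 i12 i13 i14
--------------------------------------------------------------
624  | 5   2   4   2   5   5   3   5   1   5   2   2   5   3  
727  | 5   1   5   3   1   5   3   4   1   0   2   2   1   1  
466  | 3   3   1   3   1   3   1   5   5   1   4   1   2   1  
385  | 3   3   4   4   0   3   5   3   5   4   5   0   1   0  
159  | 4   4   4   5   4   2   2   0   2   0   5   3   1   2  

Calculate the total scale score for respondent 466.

36

Respondent 466 raw: 3, 3, 1, 3, 1, 3, 1, 5, 5, 1, 4, 1, 2, 1.
Reverse-coded (reversed = (0+5) − raw = 5 − raw):
  item 1: 3
  item 2: 5 − 3 = 2
  item 3: 1
  item 4: 3
  item 5: 5 − 1 = 4
  item 6: 5 − 3 = 2
  item 7: 1
  item 8: 5
  item 9: 5
  item 10: 1
  item 11: 4
  item 12: 1
  item 13: 5 − 2 = 3
  item 14: 1
Sum = 3 + 2 + 1 + 3 + 4 + 2 + 1 + 5 + 5 + 1 + 4 + 1 + 3 + 1 = 36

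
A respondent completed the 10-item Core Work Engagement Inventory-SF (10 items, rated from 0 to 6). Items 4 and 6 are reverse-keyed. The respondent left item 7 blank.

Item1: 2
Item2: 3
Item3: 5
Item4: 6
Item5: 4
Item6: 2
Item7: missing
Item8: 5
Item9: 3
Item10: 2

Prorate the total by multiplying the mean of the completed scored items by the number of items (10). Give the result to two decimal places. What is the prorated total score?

31.11

Reverse-coded (reverse-coded value = 6 − response):
  item 4: 6 − 6 = 0
  item 6: 6 − 2 = 4
Completed scored items (9 of 10): 2, 3, 5, 0, 4, 4, 5, 3, 2; sum = 28.
Person mean = 28 / 9 ≈ 3.1111
Prorated total = (28 / 9) × 10 = 31.11 (to 2 dp)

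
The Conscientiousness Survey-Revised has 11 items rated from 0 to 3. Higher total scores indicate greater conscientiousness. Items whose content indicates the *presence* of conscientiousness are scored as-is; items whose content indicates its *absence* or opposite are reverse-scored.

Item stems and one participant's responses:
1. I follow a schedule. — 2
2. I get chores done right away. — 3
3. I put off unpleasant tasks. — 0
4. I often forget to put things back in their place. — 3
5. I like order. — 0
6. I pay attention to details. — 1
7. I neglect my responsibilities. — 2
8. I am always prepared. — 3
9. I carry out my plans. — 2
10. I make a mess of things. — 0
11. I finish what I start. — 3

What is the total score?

Items 3, 4, 7, 10 describe the absence/opposite of conscientiousness → reverse-score.
reversed = (0+3) − raw = 3 − raw.
  item 1: 2
  item 2: 3
  item 3: 3 − 0 = 3
  item 4: 3 − 3 = 0
  item 5: 0
  item 6: 1
  item 7: 3 − 2 = 1
  item 8: 3
  item 9: 2
  item 10: 3 − 0 = 3
  item 11: 3
Total = 2 + 3 + 3 + 0 + 0 + 1 + 1 + 3 + 2 + 3 + 3 = 21

21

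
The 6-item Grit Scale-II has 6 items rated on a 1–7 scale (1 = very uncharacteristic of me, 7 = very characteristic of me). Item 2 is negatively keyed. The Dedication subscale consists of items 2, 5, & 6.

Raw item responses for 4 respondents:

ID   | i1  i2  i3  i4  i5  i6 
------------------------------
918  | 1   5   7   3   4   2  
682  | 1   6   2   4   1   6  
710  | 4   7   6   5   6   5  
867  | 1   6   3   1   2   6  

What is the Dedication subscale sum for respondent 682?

Respondent 682 raw: 1, 6, 2, 4, 1, 6.
Dedication items: 2, 5, 6.
Reverse-coded (reverse-coded value = 8 − response):
  item 2: 8 − 6 = 2
  item 5: 1
  item 6: 6
Sum = 2 + 1 + 6 = 9

9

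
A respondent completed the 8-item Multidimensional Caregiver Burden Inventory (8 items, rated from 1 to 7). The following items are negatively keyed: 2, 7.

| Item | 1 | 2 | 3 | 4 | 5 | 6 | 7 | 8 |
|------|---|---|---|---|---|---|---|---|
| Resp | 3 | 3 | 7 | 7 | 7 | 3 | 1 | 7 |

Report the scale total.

Reversing items 2 & 7 with 8 − raw:
Total = 3 + (8−3) + 7 + 7 + 7 + 3 + (8−1) + 7
      = 3 + 5 + 7 + 7 + 7 + 3 + 7 + 7 = 46

46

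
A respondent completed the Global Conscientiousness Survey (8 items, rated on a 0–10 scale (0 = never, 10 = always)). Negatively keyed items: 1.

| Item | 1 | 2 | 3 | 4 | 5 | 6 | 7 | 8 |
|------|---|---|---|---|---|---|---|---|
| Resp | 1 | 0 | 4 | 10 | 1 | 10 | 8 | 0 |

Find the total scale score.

Reverse-coded items (reverse-coded value = 10 − response):
  item 1: 10 − 1 = 9
Scored responses: 9, 0, 4, 10, 1, 10, 8, 0
Total = 9 + 0 + 4 + 10 + 1 + 10 + 8 + 0 = 42

42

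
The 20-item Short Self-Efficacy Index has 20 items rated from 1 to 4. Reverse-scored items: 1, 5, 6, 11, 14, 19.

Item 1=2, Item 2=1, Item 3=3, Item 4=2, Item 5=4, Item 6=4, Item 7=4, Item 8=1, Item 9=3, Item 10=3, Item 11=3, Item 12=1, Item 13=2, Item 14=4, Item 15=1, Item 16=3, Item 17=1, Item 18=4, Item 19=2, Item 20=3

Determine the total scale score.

43

Raw sum = 51. Reverse-scored items: 1, 5, 6, 11, 14, 19; their raw sum = 19.
Each reversal replaces raw with 5 − raw, changing the total by 5 − 2·raw per item.
Total = 51 + 6·5 − 2·19 = 51 + 30 − 38 = 43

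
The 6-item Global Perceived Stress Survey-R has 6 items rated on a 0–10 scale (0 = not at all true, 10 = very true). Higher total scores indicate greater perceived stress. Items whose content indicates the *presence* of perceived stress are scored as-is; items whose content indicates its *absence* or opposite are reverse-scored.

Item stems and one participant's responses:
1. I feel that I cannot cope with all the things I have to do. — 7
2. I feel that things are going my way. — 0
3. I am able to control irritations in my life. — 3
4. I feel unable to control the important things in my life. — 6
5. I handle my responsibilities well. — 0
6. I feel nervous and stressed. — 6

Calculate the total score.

46

Items 2, 3, 5 describe the absence/opposite of perceived stress → reverse-score.
reverse-coded value = 10 − response.
  item 1: 7
  item 2: 10 − 0 = 10
  item 3: 10 − 3 = 7
  item 4: 6
  item 5: 10 − 0 = 10
  item 6: 6
Total = 7 + 10 + 7 + 6 + 10 + 6 = 46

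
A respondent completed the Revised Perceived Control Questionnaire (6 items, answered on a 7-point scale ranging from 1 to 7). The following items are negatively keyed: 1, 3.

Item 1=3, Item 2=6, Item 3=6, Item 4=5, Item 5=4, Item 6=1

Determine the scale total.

23

Reverse-coded items (on a 1–7 scale, reversed = 8 − raw):
  item 1: 8 − 3 = 5
  item 3: 8 − 6 = 2
Scored items: 5, 6, 2, 5, 4, 1
Total = 5 + 6 + 2 + 5 + 4 + 1 = 23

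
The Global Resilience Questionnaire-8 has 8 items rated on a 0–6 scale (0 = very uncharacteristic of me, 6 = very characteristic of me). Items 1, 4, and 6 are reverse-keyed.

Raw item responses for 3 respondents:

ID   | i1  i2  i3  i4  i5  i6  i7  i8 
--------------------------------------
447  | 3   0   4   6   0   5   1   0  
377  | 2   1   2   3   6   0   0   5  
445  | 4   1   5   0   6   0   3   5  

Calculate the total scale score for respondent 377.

27

Respondent 377 raw: 2, 1, 2, 3, 6, 0, 0, 5.
Reverse-coded (on a 0–6 scale, reversed = 6 − raw):
  item 1: 6 − 2 = 4
  item 2: 1
  item 3: 2
  item 4: 6 − 3 = 3
  item 5: 6
  item 6: 6 − 0 = 6
  item 7: 0
  item 8: 5
Sum = 4 + 1 + 2 + 3 + 6 + 6 + 0 + 5 = 27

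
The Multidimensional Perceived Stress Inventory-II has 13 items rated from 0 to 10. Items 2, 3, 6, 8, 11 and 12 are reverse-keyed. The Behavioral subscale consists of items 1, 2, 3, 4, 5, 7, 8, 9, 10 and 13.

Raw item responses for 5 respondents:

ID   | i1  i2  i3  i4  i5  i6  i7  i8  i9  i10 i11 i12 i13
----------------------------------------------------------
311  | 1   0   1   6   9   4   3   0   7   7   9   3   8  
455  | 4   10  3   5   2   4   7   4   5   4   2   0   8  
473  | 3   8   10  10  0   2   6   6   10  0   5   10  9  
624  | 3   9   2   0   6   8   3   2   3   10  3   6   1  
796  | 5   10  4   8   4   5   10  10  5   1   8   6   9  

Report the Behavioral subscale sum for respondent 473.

44

Respondent 473 raw: 3, 8, 10, 10, 0, 2, 6, 6, 10, 0, 5, 10, 9.
Behavioral items: 1, 2, 3, 4, 5, 7, 8, 9, 10, 13.
Reverse-coded (on a 0–10 scale, reversed = 10 − raw):
  item 1: 3
  item 2: 10 − 8 = 2
  item 3: 10 − 10 = 0
  item 4: 10
  item 5: 0
  item 7: 6
  item 8: 10 − 6 = 4
  item 9: 10
  item 10: 0
  item 13: 9
Sum = 3 + 2 + 0 + 10 + 0 + 6 + 4 + 10 + 0 + 9 = 44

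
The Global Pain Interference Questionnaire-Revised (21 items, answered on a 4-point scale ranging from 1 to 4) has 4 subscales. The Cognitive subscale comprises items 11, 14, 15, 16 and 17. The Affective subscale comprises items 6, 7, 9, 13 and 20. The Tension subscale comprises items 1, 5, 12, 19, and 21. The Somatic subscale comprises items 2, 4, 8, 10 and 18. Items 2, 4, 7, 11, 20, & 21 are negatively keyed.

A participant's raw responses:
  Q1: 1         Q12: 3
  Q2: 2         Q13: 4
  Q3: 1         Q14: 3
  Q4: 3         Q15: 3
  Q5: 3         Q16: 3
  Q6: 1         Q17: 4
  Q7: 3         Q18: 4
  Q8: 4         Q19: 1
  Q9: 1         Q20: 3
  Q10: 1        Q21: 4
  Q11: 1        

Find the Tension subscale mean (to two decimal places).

1.80

Tension items: 1, 5, 12, 19, 21.
Of these, item 21 is negatively keyed; reverse-coded value = 5 − response.
  item 1: 1
  item 5: 3
  item 12: 3
  item 19: 1
  item 21: 5 − 4 = 1
Sum = 1 + 3 + 3 + 1 + 1 = 9
Mean = 9 / 5 = 1.80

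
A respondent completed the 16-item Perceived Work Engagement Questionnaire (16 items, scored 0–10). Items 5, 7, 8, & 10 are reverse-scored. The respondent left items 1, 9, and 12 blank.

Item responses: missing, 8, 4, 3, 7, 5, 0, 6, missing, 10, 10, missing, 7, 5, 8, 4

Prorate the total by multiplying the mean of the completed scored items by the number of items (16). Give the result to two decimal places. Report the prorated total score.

87.38

Reverse-coded (reverse-coded value = 10 − response):
  item 5: 10 − 7 = 3
  item 7: 10 − 0 = 10
  item 8: 10 − 6 = 4
  item 10: 10 − 10 = 0
Completed scored items (13 of 16): 8, 4, 3, 3, 5, 10, 4, 0, 10, 7, 5, 8, 4; sum = 71.
Person mean = 71 / 13 ≈ 5.4615
Prorated total = (71 / 13) × 16 = 87.38 (to 2 dp)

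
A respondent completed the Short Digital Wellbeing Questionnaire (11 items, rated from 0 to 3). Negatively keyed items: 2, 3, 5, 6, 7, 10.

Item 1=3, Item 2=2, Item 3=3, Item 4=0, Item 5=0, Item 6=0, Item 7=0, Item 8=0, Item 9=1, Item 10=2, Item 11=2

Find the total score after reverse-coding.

Reversing items 2, 3, 5, 6, 7, and 10 with 3 − raw:
Total = 3 + (3−2) + (3−3) + 0 + (3−0) + (3−0) + (3−0) + 0 + 1 + (3−2) + 2
      = 3 + 1 + 0 + 0 + 3 + 3 + 3 + 0 + 1 + 1 + 2 = 17

17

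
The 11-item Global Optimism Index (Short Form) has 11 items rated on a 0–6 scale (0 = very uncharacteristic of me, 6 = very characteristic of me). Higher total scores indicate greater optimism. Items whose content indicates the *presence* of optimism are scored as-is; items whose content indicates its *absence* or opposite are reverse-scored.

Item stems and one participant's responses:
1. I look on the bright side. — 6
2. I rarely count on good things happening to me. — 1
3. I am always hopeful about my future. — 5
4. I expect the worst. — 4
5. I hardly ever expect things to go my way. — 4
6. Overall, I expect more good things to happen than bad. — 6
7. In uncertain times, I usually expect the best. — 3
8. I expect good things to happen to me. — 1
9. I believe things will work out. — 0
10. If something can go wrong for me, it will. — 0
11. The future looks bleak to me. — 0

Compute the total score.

42

Items 2, 4, 5, 10, 11 describe the absence/opposite of optimism → reverse-score.
on a 0–6 scale, reversed = 6 − raw.
  item 1: 6
  item 2: 6 − 1 = 5
  item 3: 5
  item 4: 6 − 4 = 2
  item 5: 6 − 4 = 2
  item 6: 6
  item 7: 3
  item 8: 1
  item 9: 0
  item 10: 6 − 0 = 6
  item 11: 6 − 0 = 6
Total = 6 + 5 + 5 + 2 + 2 + 6 + 3 + 1 + 0 + 6 + 6 = 42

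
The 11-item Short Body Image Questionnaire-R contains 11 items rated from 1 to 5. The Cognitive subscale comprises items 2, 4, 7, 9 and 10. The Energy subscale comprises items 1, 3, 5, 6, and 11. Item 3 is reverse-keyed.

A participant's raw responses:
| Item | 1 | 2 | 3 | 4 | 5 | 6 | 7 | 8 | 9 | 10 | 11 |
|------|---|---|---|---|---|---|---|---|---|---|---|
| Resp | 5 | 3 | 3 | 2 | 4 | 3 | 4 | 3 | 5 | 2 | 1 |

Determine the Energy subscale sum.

16

Energy items: 1, 3, 5, 6, 11.
Of these, item 3 is reverse-keyed; reverse-coded value = 6 − response.
  item 1: 5
  item 3: 6 − 3 = 3
  item 5: 4
  item 6: 3
  item 11: 1
Sum = 5 + 3 + 4 + 3 + 1 = 16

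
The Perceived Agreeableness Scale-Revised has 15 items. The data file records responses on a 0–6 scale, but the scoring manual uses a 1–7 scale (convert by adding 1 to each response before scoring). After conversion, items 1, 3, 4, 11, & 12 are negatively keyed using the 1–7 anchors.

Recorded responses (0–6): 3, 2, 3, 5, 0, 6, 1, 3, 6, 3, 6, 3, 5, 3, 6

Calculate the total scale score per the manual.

60

Convert to 1–7: 4, 3, 4, 6, 1, 7, 2, 4, 7, 4, 7, 4, 6, 4, 7
Reverse-coded (reversed = (1+7) − raw = 8 − raw):
  item 1: 8 − 4 = 4
  item 3: 8 − 4 = 4
  item 4: 8 − 6 = 2
  item 11: 8 − 7 = 1
  item 12: 8 − 4 = 4
Scored: 4, 3, 4, 2, 1, 7, 2, 4, 7, 4, 1, 4, 6, 4, 7
Total = 60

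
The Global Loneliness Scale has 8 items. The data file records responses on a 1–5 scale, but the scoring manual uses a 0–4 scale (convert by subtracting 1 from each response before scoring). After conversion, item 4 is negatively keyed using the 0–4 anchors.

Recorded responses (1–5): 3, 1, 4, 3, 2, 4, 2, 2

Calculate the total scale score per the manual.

Convert to 0–4: 2, 0, 3, 2, 1, 3, 1, 1
Reverse-coded (reverse-coded value = 4 − response):
  item 4: 4 − 2 = 2
Scored: 2, 0, 3, 2, 1, 3, 1, 1
Total = 13

13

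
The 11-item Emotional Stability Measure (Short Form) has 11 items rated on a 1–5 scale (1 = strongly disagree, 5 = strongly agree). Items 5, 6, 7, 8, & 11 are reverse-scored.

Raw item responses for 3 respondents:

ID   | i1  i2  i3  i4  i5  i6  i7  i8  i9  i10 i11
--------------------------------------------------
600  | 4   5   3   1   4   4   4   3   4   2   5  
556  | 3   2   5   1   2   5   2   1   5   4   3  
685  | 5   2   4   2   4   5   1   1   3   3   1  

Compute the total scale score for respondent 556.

37

Respondent 556 raw: 3, 2, 5, 1, 2, 5, 2, 1, 5, 4, 3.
Reverse-coded (reverse-coded value = 6 − response):
  item 1: 3
  item 2: 2
  item 3: 5
  item 4: 1
  item 5: 6 − 2 = 4
  item 6: 6 − 5 = 1
  item 7: 6 − 2 = 4
  item 8: 6 − 1 = 5
  item 9: 5
  item 10: 4
  item 11: 6 − 3 = 3
Sum = 3 + 2 + 5 + 1 + 4 + 1 + 4 + 5 + 5 + 4 + 3 = 37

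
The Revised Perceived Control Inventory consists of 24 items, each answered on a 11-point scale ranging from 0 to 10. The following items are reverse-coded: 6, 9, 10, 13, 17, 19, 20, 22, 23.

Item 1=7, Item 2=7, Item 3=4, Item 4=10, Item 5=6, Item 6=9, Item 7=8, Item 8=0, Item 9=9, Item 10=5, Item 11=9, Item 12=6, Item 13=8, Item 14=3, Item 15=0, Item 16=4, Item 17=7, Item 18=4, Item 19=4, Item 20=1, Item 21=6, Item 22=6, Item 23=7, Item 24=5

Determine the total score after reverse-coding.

Apply reverse scoring (on a 0–10 scale, reversed = 10 − raw):
  item 6: 10 − 9 = 1
  item 9: 10 − 9 = 1
  item 10: 10 − 5 = 5
  item 13: 10 − 8 = 2
  item 17: 10 − 7 = 3
  item 19: 10 − 4 = 6
  item 20: 10 − 1 = 9
  item 22: 10 − 6 = 4
  item 23: 10 − 7 = 3
Scored items: 7, 7, 4, 10, 6, 1, 8, 0, 1, 5, 9, 6, 2, 3, 0, 4, 3, 4, 6, 9, 6, 4, 3, 5
Total = 7 + 7 + 4 + 10 + 6 + 1 + 8 + 0 + 1 + 5 + 9 + 6 + 2 + 3 + 0 + 4 + 3 + 4 + 6 + 9 + 6 + 4 + 3 + 5 = 113

113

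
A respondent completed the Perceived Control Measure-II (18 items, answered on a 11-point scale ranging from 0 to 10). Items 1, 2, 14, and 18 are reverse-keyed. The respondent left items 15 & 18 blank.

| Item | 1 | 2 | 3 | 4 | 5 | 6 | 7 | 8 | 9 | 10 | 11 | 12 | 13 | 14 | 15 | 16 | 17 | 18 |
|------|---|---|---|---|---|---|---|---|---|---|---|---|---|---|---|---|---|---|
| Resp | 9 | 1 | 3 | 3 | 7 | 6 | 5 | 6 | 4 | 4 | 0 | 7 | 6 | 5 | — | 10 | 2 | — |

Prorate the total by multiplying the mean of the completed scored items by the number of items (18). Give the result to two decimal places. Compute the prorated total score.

87.75

Reverse-coded (on a 0–10 scale, reversed = 10 − raw):
  item 1: 10 − 9 = 1
  item 2: 10 − 1 = 9
  item 14: 10 − 5 = 5
Completed scored items (16 of 18): 1, 9, 3, 3, 7, 6, 5, 6, 4, 4, 0, 7, 6, 5, 10, 2; sum = 78.
Person mean = 78 / 16 ≈ 4.8750
Prorated total = (78 / 16) × 18 = 87.75 (to 2 dp)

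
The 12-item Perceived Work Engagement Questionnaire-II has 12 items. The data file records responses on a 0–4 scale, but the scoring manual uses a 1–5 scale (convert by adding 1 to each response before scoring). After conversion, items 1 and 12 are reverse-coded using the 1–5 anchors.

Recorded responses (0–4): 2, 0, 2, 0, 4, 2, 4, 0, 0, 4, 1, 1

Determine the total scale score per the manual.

34

Convert to 1–5: 3, 1, 3, 1, 5, 3, 5, 1, 1, 5, 2, 2
Reverse-coded (reversed = (1+5) − raw = 6 − raw):
  item 1: 6 − 3 = 3
  item 12: 6 − 2 = 4
Scored: 3, 1, 3, 1, 5, 3, 5, 1, 1, 5, 2, 4
Total = 34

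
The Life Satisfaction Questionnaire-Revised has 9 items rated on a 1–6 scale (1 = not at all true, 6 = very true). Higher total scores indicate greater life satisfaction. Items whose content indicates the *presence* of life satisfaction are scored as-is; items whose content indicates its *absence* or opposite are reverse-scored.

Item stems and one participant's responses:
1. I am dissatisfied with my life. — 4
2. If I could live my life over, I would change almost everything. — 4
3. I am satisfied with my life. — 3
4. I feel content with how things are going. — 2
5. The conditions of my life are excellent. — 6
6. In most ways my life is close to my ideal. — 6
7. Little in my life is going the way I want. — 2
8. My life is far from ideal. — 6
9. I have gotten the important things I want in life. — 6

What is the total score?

35

Items 1, 2, 7, 8 describe the absence/opposite of life satisfaction → reverse-score.
reverse-coded value = 7 − response.
  item 1: 7 − 4 = 3
  item 2: 7 − 4 = 3
  item 3: 3
  item 4: 2
  item 5: 6
  item 6: 6
  item 7: 7 − 2 = 5
  item 8: 7 − 6 = 1
  item 9: 6
Total = 3 + 3 + 3 + 2 + 6 + 6 + 5 + 1 + 6 = 35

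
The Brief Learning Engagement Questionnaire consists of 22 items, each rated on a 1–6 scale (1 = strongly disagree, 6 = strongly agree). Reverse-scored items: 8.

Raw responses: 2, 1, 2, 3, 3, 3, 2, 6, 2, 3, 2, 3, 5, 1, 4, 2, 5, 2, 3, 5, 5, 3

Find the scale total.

Raw sum = 67. Reverse-scored items: 8; their raw sum = 6.
Each reversal replaces raw with 7 − raw, changing the total by 7 − 2·raw per item.
Total = 67 + 1·7 − 2·6 = 67 + 7 − 12 = 62

62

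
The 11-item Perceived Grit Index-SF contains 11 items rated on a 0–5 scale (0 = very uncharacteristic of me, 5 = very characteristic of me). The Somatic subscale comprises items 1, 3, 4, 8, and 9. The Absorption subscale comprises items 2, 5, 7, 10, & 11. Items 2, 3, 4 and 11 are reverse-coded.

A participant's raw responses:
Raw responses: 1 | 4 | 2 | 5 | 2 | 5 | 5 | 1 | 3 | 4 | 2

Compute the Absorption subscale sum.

Absorption items: 2, 5, 7, 10, 11.
Of these, items 2 & 11 are reverse-coded; on a 0–5 scale, reversed = 5 − raw.
  item 2: 5 − 4 = 1
  item 5: 2
  item 7: 5
  item 10: 4
  item 11: 5 − 2 = 3
Sum = 1 + 2 + 5 + 4 + 3 = 15

15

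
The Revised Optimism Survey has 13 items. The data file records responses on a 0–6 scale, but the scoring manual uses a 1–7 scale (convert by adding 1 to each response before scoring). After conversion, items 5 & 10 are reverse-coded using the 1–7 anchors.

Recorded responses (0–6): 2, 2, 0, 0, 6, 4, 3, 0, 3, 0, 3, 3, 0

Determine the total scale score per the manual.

Convert to 1–7: 3, 3, 1, 1, 7, 5, 4, 1, 4, 1, 4, 4, 1
Reverse-coded (reverse-coded value = 8 − response):
  item 5: 8 − 7 = 1
  item 10: 8 − 1 = 7
Scored: 3, 3, 1, 1, 1, 5, 4, 1, 4, 7, 4, 4, 1
Total = 39

39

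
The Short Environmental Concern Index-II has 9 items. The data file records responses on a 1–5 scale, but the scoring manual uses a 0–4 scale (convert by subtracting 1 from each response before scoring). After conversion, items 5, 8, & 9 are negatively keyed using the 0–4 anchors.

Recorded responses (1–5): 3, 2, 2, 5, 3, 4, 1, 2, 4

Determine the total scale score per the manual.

17

Convert to 0–4: 2, 1, 1, 4, 2, 3, 0, 1, 3
Reverse-coded (reversed = (0+4) − raw = 4 − raw):
  item 5: 4 − 2 = 2
  item 8: 4 − 1 = 3
  item 9: 4 − 3 = 1
Scored: 2, 1, 1, 4, 2, 3, 0, 3, 1
Total = 17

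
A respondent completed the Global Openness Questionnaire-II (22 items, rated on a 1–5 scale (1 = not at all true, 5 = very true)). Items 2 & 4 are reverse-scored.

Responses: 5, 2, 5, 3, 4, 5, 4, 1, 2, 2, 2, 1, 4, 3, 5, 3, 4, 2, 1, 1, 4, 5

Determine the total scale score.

70

Reverse-scored items use 6 − raw:
  item 2: 6 − 2 = 4
  item 4: 6 − 3 = 3
Scored items: 5, 4, 5, 3, 4, 5, 4, 1, 2, 2, 2, 1, 4, 3, 5, 3, 4, 2, 1, 1, 4, 5
Total = 5 + 4 + 5 + 3 + 4 + 5 + 4 + 1 + 2 + 2 + 2 + 1 + 4 + 3 + 5 + 3 + 4 + 2 + 1 + 1 + 4 + 5 = 70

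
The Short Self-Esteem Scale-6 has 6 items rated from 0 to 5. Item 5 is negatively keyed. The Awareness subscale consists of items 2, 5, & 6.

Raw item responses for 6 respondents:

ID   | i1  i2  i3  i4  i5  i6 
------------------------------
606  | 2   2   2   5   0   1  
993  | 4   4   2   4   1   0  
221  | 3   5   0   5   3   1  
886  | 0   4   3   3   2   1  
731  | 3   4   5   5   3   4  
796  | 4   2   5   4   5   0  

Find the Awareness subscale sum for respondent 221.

Respondent 221 raw: 3, 5, 0, 5, 3, 1.
Awareness items: 2, 5, 6.
Reverse-coded (on a 0–5 scale, reversed = 5 − raw):
  item 2: 5
  item 5: 5 − 3 = 2
  item 6: 1
Sum = 5 + 2 + 1 = 8

8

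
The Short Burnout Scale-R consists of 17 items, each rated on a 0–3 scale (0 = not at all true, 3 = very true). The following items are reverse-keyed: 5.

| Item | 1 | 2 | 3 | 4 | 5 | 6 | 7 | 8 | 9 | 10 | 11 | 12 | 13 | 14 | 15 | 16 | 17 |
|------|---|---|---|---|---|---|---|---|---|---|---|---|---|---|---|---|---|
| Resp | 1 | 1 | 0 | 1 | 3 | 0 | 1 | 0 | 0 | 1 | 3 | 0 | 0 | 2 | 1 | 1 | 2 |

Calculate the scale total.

14

Raw sum = 17. Reverse-keyed items: 5; their raw sum = 3.
Each reversal replaces raw with 3 − raw, changing the total by 3 − 2·raw per item.
Total = 17 + 1·3 − 2·3 = 17 + 3 − 6 = 14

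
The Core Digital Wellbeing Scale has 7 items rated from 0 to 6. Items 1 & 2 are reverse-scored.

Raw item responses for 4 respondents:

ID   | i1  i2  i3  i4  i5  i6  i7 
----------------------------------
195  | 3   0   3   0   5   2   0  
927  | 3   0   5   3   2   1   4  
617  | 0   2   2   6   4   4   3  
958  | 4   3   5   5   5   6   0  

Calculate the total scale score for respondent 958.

26

Respondent 958 raw: 4, 3, 5, 5, 5, 6, 0.
Reverse-coded (reverse-coded value = 6 − response):
  item 1: 6 − 4 = 2
  item 2: 6 − 3 = 3
  item 3: 5
  item 4: 5
  item 5: 5
  item 6: 6
  item 7: 0
Sum = 2 + 3 + 5 + 5 + 5 + 6 + 0 = 26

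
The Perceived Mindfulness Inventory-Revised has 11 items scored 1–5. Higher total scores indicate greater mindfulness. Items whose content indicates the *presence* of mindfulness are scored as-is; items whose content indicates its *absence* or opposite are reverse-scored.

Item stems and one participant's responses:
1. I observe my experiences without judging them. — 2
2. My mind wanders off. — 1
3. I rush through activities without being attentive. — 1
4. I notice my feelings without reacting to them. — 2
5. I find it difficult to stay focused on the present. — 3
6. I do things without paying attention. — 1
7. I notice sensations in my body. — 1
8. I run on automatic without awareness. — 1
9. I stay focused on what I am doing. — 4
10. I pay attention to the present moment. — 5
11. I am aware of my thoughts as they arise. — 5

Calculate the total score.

42

Items 2, 3, 5, 6, 8 describe the absence/opposite of mindfulness → reverse-score.
on a 1–5 scale, reversed = 6 − raw.
  item 1: 2
  item 2: 6 − 1 = 5
  item 3: 6 − 1 = 5
  item 4: 2
  item 5: 6 − 3 = 3
  item 6: 6 − 1 = 5
  item 7: 1
  item 8: 6 − 1 = 5
  item 9: 4
  item 10: 5
  item 11: 5
Total = 2 + 5 + 5 + 2 + 3 + 5 + 1 + 5 + 4 + 5 + 5 = 42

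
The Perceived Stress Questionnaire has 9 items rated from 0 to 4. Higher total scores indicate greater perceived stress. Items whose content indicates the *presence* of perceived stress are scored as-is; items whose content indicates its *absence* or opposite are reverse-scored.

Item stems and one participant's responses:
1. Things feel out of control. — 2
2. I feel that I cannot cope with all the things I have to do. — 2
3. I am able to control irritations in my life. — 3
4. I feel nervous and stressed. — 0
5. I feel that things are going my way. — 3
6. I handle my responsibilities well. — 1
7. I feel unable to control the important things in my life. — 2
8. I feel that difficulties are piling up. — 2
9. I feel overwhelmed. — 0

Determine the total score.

13

Items 3, 5, 6 describe the absence/opposite of perceived stress → reverse-score.
on a 0–4 scale, reversed = 4 − raw.
  item 1: 2
  item 2: 2
  item 3: 4 − 3 = 1
  item 4: 0
  item 5: 4 − 3 = 1
  item 6: 4 − 1 = 3
  item 7: 2
  item 8: 2
  item 9: 0
Total = 2 + 2 + 1 + 0 + 1 + 3 + 2 + 2 + 0 = 13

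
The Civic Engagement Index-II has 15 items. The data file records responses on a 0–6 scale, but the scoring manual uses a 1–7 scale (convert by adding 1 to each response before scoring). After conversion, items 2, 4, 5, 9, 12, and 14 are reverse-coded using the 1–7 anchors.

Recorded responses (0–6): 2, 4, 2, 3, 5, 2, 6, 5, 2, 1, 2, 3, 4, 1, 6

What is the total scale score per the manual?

63

Convert to 1–7: 3, 5, 3, 4, 6, 3, 7, 6, 3, 2, 3, 4, 5, 2, 7
Reverse-coded (reverse-coded value = 8 − response):
  item 2: 8 − 5 = 3
  item 4: 8 − 4 = 4
  item 5: 8 − 6 = 2
  item 9: 8 − 3 = 5
  item 12: 8 − 4 = 4
  item 14: 8 − 2 = 6
Scored: 3, 3, 3, 4, 2, 3, 7, 6, 5, 2, 3, 4, 5, 6, 7
Total = 63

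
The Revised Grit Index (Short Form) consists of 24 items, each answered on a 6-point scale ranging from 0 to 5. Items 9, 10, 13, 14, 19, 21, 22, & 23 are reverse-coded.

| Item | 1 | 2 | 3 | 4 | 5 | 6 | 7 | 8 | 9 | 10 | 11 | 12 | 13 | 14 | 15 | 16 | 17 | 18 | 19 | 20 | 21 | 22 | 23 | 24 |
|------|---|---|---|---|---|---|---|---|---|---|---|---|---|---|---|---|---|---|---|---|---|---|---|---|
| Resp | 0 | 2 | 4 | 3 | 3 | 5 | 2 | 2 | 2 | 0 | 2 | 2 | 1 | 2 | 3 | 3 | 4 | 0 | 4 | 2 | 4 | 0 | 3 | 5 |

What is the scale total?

Reverse-coded items (reversed = (0+5) − raw = 5 − raw):
  item 9: 5 − 2 = 3
  item 10: 5 − 0 = 5
  item 13: 5 − 1 = 4
  item 14: 5 − 2 = 3
  item 19: 5 − 4 = 1
  item 21: 5 − 4 = 1
  item 22: 5 − 0 = 5
  item 23: 5 − 3 = 2
Scored items: 0, 2, 4, 3, 3, 5, 2, 2, 3, 5, 2, 2, 4, 3, 3, 3, 4, 0, 1, 2, 1, 5, 2, 5
Total = 0 + 2 + 4 + 3 + 3 + 5 + 2 + 2 + 3 + 5 + 2 + 2 + 4 + 3 + 3 + 3 + 4 + 0 + 1 + 2 + 1 + 5 + 2 + 5 = 66

66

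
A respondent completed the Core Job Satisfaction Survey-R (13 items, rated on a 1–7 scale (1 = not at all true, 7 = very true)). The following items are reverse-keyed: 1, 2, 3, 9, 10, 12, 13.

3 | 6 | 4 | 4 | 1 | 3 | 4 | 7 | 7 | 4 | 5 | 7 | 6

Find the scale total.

Reversing items 1, 2, 3, 9, 10, 12, and 13 with 8 − raw:
Total = (8−3) + (8−6) + (8−4) + 4 + 1 + 3 + 4 + 7 + (8−7) + (8−4) + 5 + (8−7) + (8−6)
      = 5 + 2 + 4 + 4 + 1 + 3 + 4 + 7 + 1 + 4 + 5 + 1 + 2 = 43

43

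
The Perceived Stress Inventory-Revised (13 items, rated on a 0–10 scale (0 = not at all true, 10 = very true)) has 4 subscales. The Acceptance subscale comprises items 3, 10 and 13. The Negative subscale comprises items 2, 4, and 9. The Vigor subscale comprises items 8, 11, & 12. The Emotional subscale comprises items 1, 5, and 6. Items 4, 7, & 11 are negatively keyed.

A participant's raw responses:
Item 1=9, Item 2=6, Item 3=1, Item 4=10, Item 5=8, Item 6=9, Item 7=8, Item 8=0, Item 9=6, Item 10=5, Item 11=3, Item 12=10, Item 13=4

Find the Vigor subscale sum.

Vigor items: 8, 11, 12.
Of these, item 11 is negatively keyed; on a 0–10 scale, reversed = 10 − raw.
  item 8: 0
  item 11: 10 − 3 = 7
  item 12: 10
Sum = 0 + 7 + 10 = 17

17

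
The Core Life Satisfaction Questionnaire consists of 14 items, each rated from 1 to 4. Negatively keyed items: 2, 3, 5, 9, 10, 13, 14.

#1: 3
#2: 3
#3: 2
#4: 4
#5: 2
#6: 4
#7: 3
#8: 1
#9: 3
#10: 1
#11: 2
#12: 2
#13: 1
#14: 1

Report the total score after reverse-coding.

41

Negatively keyed items use 5 − raw:
  item 2: 5 − 3 = 2
  item 3: 5 − 2 = 3
  item 5: 5 − 2 = 3
  item 9: 5 − 3 = 2
  item 10: 5 − 1 = 4
  item 13: 5 − 1 = 4
  item 14: 5 − 1 = 4
Scored responses: 3, 2, 3, 4, 3, 4, 3, 1, 2, 4, 2, 2, 4, 4
Total = 3 + 2 + 3 + 4 + 3 + 4 + 3 + 1 + 2 + 4 + 2 + 2 + 4 + 4 = 41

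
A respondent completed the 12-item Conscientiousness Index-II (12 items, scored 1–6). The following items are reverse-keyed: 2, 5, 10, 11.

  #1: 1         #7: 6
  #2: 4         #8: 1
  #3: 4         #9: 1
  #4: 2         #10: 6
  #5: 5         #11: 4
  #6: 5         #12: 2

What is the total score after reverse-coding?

Reversing items 2, 5, 10, and 11 with 7 − raw:
Total = 1 + (7−4) + 4 + 2 + (7−5) + 5 + 6 + 1 + 1 + (7−6) + (7−4) + 2
      = 1 + 3 + 4 + 2 + 2 + 5 + 6 + 1 + 1 + 1 + 3 + 2 = 31

31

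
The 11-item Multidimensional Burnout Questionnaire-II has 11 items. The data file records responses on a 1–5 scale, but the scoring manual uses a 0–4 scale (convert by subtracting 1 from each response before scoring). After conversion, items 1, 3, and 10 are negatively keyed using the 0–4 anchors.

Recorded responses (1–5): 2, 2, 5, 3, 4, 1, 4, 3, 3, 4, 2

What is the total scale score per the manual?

18

Convert to 0–4: 1, 1, 4, 2, 3, 0, 3, 2, 2, 3, 1
Reverse-coded (reverse-coded value = 4 − response):
  item 1: 4 − 1 = 3
  item 3: 4 − 4 = 0
  item 10: 4 − 3 = 1
Scored: 3, 1, 0, 2, 3, 0, 3, 2, 2, 1, 1
Total = 18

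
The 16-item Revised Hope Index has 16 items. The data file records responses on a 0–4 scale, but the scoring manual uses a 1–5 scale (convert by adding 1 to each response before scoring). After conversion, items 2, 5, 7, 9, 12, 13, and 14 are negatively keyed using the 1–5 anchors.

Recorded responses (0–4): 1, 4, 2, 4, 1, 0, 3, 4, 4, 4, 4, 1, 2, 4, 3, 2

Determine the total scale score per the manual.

Convert to 1–5: 2, 5, 3, 5, 2, 1, 4, 5, 5, 5, 5, 2, 3, 5, 4, 3
Reverse-coded (reverse-coded value = 6 − response):
  item 2: 6 − 5 = 1
  item 5: 6 − 2 = 4
  item 7: 6 − 4 = 2
  item 9: 6 − 5 = 1
  item 12: 6 − 2 = 4
  item 13: 6 − 3 = 3
  item 14: 6 − 5 = 1
Scored: 2, 1, 3, 5, 4, 1, 2, 5, 1, 5, 5, 4, 3, 1, 4, 3
Total = 49

49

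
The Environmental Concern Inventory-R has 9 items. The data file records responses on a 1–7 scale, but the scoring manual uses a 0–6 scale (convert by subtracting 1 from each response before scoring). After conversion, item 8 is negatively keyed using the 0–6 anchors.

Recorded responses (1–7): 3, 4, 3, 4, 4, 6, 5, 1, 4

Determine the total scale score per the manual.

Convert to 0–6: 2, 3, 2, 3, 3, 5, 4, 0, 3
Reverse-coded (reversed = (0+6) − raw = 6 − raw):
  item 8: 6 − 0 = 6
Scored: 2, 3, 2, 3, 3, 5, 4, 6, 3
Total = 31

31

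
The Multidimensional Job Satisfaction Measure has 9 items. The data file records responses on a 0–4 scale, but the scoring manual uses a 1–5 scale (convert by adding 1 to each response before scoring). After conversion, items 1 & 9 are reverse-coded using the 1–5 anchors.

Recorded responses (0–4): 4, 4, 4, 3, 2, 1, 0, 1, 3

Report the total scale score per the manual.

25

Convert to 1–5: 5, 5, 5, 4, 3, 2, 1, 2, 4
Reverse-coded (reversed = (1+5) − raw = 6 − raw):
  item 1: 6 − 5 = 1
  item 9: 6 − 4 = 2
Scored: 1, 5, 5, 4, 3, 2, 1, 2, 2
Total = 25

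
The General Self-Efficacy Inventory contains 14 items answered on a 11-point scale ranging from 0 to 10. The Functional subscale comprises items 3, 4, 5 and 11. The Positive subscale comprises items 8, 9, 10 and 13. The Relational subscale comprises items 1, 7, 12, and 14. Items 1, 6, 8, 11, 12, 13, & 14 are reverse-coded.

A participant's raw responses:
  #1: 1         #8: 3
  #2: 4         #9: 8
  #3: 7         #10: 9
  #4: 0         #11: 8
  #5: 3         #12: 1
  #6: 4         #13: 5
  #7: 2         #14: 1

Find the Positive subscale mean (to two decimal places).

7.25

Positive items: 8, 9, 10, 13.
Of these, items 8 & 13 are reverse-coded; reverse-coded value = 10 − response.
  item 8: 10 − 3 = 7
  item 9: 8
  item 10: 9
  item 13: 10 − 5 = 5
Sum = 7 + 8 + 9 + 5 = 29
Mean = 29 / 4 = 7.25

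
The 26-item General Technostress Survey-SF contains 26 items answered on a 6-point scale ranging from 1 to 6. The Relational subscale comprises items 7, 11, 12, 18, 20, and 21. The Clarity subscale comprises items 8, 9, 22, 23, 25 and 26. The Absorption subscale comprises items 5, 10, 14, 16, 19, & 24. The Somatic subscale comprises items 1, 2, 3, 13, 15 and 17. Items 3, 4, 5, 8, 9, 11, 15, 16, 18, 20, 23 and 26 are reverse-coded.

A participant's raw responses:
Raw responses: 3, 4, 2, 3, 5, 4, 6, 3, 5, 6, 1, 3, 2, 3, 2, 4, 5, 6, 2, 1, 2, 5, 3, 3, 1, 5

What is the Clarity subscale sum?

18

Clarity items: 8, 9, 22, 23, 25, 26.
Of these, items 8, 9, 23 and 26 are reverse-coded; on a 1–6 scale, reversed = 7 − raw.
  item 8: 7 − 3 = 4
  item 9: 7 − 5 = 2
  item 22: 5
  item 23: 7 − 3 = 4
  item 25: 1
  item 26: 7 − 5 = 2
Sum = 4 + 2 + 5 + 4 + 1 + 2 = 18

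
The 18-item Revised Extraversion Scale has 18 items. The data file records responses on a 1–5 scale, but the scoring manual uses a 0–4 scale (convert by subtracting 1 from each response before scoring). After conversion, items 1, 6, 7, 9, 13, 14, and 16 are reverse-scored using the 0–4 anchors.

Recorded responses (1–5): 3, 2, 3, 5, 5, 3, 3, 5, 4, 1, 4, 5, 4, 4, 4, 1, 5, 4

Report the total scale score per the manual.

45

Convert to 0–4: 2, 1, 2, 4, 4, 2, 2, 4, 3, 0, 3, 4, 3, 3, 3, 0, 4, 3
Reverse-coded (reverse-coded value = 4 − response):
  item 1: 4 − 2 = 2
  item 6: 4 − 2 = 2
  item 7: 4 − 2 = 2
  item 9: 4 − 3 = 1
  item 13: 4 − 3 = 1
  item 14: 4 − 3 = 1
  item 16: 4 − 0 = 4
Scored: 2, 1, 2, 4, 4, 2, 2, 4, 1, 0, 3, 4, 1, 1, 3, 4, 4, 3
Total = 45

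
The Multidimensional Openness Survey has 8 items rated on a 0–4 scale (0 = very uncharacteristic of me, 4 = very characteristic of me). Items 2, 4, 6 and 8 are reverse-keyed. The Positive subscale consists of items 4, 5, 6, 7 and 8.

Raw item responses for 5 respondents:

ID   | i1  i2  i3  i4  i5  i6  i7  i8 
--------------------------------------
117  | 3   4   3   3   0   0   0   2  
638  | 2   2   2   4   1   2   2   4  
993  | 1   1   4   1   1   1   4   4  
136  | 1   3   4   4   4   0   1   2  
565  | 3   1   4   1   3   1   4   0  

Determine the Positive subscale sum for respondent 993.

11

Respondent 993 raw: 1, 1, 4, 1, 1, 1, 4, 4.
Positive items: 4, 5, 6, 7, 8.
Reverse-coded (reverse-coded value = 4 − response):
  item 4: 4 − 1 = 3
  item 5: 1
  item 6: 4 − 1 = 3
  item 7: 4
  item 8: 4 − 4 = 0
Sum = 3 + 1 + 3 + 4 + 0 = 11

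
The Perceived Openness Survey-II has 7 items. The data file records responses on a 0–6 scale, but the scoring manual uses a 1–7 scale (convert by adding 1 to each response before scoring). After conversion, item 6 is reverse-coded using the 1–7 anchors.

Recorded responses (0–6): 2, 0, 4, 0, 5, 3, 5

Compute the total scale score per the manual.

26

Convert to 1–7: 3, 1, 5, 1, 6, 4, 6
Reverse-coded (on a 1–7 scale, reversed = 8 − raw):
  item 6: 8 − 4 = 4
Scored: 3, 1, 5, 1, 6, 4, 6
Total = 26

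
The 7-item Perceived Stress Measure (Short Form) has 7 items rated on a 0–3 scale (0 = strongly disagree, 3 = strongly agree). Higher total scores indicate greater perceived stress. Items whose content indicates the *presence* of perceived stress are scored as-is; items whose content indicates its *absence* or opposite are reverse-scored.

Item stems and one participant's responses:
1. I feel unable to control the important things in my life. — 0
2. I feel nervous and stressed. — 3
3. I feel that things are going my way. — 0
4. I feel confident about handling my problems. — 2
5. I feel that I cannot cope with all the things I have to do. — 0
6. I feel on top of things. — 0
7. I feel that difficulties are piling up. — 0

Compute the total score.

Items 3, 4, 6 describe the absence/opposite of perceived stress → reverse-score.
on a 0–3 scale, reversed = 3 − raw.
  item 1: 0
  item 2: 3
  item 3: 3 − 0 = 3
  item 4: 3 − 2 = 1
  item 5: 0
  item 6: 3 − 0 = 3
  item 7: 0
Total = 0 + 3 + 3 + 1 + 0 + 3 + 0 = 10

10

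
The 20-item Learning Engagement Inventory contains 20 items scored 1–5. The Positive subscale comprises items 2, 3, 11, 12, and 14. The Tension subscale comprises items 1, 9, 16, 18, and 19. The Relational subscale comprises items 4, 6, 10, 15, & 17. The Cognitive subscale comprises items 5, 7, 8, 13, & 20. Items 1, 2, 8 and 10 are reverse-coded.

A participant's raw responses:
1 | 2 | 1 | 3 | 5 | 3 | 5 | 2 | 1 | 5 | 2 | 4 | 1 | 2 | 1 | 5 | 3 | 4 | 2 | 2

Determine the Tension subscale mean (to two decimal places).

Tension items: 1, 9, 16, 18, 19.
Of these, item 1 is reverse-coded; on a 1–5 scale, reversed = 6 − raw.
  item 1: 6 − 1 = 5
  item 9: 1
  item 16: 5
  item 18: 4
  item 19: 2
Sum = 5 + 1 + 5 + 4 + 2 = 17
Mean = 17 / 5 = 3.40

3.40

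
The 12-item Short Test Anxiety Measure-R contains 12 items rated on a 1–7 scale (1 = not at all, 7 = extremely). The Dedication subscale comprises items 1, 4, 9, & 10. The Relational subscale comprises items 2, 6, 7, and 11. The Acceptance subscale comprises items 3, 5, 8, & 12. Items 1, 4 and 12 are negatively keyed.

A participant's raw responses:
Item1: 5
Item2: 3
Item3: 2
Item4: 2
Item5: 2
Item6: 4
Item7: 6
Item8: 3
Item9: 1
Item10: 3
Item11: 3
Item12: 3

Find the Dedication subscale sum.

Dedication items: 1, 4, 9, 10.
Of these, items 1 and 4 are negatively keyed; on a 1–7 scale, reversed = 8 − raw.
  item 1: 8 − 5 = 3
  item 4: 8 − 2 = 6
  item 9: 1
  item 10: 3
Sum = 3 + 6 + 1 + 3 = 13

13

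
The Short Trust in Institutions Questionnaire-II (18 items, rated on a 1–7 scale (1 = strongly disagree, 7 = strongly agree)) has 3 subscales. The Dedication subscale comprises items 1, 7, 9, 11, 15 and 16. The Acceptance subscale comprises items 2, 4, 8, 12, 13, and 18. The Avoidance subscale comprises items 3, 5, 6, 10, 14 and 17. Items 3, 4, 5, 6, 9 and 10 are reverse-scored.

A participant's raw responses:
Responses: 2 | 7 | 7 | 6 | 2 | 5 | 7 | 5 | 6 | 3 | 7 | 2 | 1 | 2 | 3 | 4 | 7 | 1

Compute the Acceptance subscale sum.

18

Acceptance items: 2, 4, 8, 12, 13, 18.
Of these, item 4 is reverse-scored; reverse-coded value = 8 − response.
  item 2: 7
  item 4: 8 − 6 = 2
  item 8: 5
  item 12: 2
  item 13: 1
  item 18: 1
Sum = 7 + 2 + 5 + 2 + 1 + 1 = 18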